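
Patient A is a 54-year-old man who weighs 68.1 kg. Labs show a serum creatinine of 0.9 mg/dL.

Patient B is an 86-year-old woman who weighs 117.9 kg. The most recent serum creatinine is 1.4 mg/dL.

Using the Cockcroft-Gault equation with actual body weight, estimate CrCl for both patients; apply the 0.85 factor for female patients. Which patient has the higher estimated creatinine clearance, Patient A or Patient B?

Patient A: CrCl = (140 − 54) × 68.1 / (72 × 0.9) = 5856.6 / 64.80 ≈ 90.4 mL/min
Patient B: CrCl = (140 − 86) × 117.9 / (72 × 1.4) × 0.85 = 6366.6 / 100.80 × 0.85 ≈ 53.7 mL/min
90.4 vs 53.7 mL/min → Patient A is higher.

Patient A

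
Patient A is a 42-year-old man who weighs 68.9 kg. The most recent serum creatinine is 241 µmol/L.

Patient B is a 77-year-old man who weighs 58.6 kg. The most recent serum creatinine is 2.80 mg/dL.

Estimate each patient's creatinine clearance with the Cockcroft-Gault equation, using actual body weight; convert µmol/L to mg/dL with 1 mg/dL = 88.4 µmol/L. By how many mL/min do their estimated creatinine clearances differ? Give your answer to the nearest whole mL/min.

Patient A: SCr = 241 / 88.4 = 2.726 mg/dL
Patient A: CrCl = (140 − 42) × 68.9 / (72 × 2.726) = 6752.2 / 196.27 ≈ 34.4 mL/min
Patient B: CrCl = (140 − 77) × 58.6 / (72 × 2.8) = 3691.8 / 201.60 ≈ 18.3 mL/min
|34.4 − 18.3| = 16.1 mL/min

16 mL/min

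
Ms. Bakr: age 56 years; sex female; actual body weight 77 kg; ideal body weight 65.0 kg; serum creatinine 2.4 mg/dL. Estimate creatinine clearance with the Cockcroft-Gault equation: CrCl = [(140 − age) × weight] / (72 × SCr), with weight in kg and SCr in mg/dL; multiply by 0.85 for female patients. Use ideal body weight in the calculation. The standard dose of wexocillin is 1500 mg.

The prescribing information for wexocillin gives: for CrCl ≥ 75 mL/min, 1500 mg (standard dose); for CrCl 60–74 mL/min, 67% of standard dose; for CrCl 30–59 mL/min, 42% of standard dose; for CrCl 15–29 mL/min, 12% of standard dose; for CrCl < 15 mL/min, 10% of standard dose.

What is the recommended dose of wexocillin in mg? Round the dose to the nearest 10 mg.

180 mg

CrCl = (140 − 56) × 65 / (72 × 2.4) × 0.85 = 5460.0 / 172.80 × 0.85 ≈ 26.9 mL/min
CrCl ≈ 27 mL/min → bracket 15–29 mL/min.
12% of 1500 mg = 180 mg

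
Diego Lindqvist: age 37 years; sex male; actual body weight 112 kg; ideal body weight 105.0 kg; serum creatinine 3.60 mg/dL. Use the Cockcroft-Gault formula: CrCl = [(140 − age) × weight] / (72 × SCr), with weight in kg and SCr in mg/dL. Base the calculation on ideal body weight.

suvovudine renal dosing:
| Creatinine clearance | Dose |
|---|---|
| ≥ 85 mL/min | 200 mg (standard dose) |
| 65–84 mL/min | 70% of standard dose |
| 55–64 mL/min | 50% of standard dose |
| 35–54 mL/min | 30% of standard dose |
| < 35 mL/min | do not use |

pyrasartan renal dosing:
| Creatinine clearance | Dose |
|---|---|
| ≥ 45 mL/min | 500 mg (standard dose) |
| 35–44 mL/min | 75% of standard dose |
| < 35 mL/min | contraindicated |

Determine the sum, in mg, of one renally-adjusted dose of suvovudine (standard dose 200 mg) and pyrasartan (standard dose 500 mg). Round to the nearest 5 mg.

435 mg

CrCl = (140 − 37) × 105 / (72 × 3.6) = 10815.0 / 259.20 ≈ 41.7 mL/min
CrCl ≈ 42 mL/min.
suvovudine: 35–54 mL/min → 30% of 200 mg = 60 mg.
pyrasartan: 35–44 mL/min → 75% of 500 mg = 375 mg.
Total = 60 + 375 = 435 mg.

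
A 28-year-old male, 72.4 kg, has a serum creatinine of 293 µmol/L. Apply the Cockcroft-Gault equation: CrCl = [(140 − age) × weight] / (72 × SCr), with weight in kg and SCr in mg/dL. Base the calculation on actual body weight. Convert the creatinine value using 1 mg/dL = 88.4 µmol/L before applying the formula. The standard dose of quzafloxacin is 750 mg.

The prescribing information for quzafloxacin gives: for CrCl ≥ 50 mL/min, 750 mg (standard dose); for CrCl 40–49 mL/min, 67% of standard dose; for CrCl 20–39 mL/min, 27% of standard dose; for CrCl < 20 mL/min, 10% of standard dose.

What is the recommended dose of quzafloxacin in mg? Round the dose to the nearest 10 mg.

SCr = 293 / 88.4 = 3.314 mg/dL
CrCl = (140 − 28) × 72.4 / (72 × 3.314) = 8108.8 / 238.61 ≈ 34.0 mL/min
CrCl ≈ 34 mL/min → bracket 20–39 mL/min.
27% of 750 mg = 202.5 mg → 200 mg

200 mg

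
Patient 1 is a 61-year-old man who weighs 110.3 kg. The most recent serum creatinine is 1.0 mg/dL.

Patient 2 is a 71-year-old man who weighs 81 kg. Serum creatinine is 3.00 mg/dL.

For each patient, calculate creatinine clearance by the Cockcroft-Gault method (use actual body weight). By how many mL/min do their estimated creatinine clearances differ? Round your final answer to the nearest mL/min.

Patient 1: CrCl = (140 − 61) × 110.3 / (72 × 1) = 8713.7 / 72.00 ≈ 121.0 mL/min
Patient 2: CrCl = (140 − 71) × 81 / (72 × 3) = 5589.0 / 216.00 ≈ 25.9 mL/min
|121.0 − 25.9| = 95.1 mL/min

95 mL/min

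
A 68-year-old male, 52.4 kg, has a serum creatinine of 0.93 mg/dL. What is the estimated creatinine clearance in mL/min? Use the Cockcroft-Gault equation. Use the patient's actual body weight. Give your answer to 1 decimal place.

56.3 mL/min

CrCl = (140 − 68) × 52.4 / (72 × 0.93) = 3772.8 / 66.96 ≈ 56.3 mL/min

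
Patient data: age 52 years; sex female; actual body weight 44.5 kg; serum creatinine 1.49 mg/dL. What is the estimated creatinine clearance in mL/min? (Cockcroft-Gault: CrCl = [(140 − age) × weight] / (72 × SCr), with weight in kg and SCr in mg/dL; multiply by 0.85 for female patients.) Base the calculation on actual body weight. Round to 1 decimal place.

CrCl = (140 − 52) × 44.5 / (72 × 1.49) × 0.85 = 3916.0 / 107.28 × 0.85 ≈ 31.0 mL/min

31.0 mL/min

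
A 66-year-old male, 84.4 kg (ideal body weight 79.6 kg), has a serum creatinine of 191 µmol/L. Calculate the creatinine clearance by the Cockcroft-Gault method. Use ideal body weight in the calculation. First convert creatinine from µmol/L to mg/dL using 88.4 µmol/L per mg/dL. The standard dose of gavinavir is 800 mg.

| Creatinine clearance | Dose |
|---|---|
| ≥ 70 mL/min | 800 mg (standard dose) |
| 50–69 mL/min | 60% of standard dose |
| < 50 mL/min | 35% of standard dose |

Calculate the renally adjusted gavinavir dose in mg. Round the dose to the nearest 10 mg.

280 mg

SCr = 191 / 88.4 = 2.161 mg/dL
CrCl = (140 − 66) × 79.6 / (72 × 2.161) = 5890.4 / 155.59 ≈ 37.9 mL/min
CrCl ≈ 38 mL/min → bracket < 50 mL/min.
35% of 800 mg = 280 mg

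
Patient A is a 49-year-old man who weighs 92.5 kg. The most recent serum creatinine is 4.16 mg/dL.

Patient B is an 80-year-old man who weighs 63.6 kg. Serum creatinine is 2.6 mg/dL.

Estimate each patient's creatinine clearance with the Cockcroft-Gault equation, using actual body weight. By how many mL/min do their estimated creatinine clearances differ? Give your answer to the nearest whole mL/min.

Patient A: CrCl = (140 − 49) × 92.5 / (72 × 4.16) = 8417.5 / 299.52 ≈ 28.1 mL/min
Patient B: CrCl = (140 − 80) × 63.6 / (72 × 2.6) = 3816.0 / 187.20 ≈ 20.4 mL/min
|28.1 − 20.4| = 7.7 mL/min

8 mL/min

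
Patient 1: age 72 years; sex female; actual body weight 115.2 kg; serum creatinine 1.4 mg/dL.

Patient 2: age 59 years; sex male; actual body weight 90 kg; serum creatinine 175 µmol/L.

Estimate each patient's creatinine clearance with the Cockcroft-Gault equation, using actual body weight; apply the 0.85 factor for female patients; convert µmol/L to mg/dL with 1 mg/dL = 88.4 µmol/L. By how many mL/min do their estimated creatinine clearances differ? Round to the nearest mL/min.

15 mL/min

Patient 1: CrCl = (140 − 72) × 115.2 / (72 × 1.4) × 0.85 = 7833.6 / 100.80 × 0.85 ≈ 66.1 mL/min
Patient 2: SCr = 175 / 88.4 = 1.98 mg/dL
Patient 2: CrCl = (140 − 59) × 90 / (72 × 1.98) = 7290.0 / 142.56 ≈ 51.1 mL/min
|66.1 − 51.1| = 15.0 mL/min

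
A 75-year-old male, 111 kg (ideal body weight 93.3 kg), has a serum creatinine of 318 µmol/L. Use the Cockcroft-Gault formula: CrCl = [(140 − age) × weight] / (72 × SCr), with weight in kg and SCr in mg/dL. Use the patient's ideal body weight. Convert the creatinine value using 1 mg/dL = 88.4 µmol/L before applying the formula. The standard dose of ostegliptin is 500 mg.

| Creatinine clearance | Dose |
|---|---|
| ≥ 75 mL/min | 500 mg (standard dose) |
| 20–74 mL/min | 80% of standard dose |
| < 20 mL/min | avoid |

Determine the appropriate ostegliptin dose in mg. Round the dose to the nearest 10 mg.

SCr = 318 / 88.4 = 3.597 mg/dL
CrCl = (140 − 75) × 93.3 / (72 × 3.597) = 6064.5 / 258.98 ≈ 23.4 mL/min
CrCl ≈ 23 mL/min → bracket 20–74 mL/min.
80% of 500 mg = 400 mg

400 mg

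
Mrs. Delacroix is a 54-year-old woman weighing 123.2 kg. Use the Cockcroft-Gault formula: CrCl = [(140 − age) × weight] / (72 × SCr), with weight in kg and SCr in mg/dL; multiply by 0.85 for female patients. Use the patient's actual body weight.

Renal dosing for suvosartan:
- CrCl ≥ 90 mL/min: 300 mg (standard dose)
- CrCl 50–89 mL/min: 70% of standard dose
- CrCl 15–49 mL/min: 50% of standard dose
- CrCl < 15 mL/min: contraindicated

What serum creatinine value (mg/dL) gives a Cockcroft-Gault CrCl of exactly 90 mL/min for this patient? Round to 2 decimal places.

1.39 mg/dL

Standard dose requires CrCl ≥ 90 mL/min.
Set (140 − 54) × 123.2 × 0.85 / (72 × SCr) = 90
SCr = (140 − 54) × 123.2 × 0.85 / (72 × 90) = 1.390 mg/dL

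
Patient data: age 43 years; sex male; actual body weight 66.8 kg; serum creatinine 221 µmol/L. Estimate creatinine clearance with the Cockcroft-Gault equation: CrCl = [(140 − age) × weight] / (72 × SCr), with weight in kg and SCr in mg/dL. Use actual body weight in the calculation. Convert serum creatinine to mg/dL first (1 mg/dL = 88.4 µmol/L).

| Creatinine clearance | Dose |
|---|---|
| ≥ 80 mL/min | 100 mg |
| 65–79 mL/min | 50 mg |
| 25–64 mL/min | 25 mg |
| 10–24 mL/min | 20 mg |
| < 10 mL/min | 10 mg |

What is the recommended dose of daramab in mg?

SCr = 221 / 88.4 = 2.5 mg/dL
CrCl = (140 − 43) × 66.8 / (72 × 2.5) = 6479.6 / 180.00 ≈ 36.0 mL/min
CrCl ≈ 36 mL/min → bracket 25–64 mL/min.
Dose for this bracket: 25 mg.

25 mg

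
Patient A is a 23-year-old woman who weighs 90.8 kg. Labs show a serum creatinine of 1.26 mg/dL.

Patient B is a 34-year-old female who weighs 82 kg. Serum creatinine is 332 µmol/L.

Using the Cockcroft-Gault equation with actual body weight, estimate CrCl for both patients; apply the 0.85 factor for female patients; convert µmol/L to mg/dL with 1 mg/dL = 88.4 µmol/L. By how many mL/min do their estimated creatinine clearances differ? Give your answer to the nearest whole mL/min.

72 mL/min

Patient A: CrCl = (140 − 23) × 90.8 / (72 × 1.26) × 0.85 = 10623.6 / 90.72 × 0.85 ≈ 99.5 mL/min
Patient B: SCr = 332 / 88.4 = 3.756 mg/dL
Patient B: CrCl = (140 − 34) × 82 / (72 × 3.756) × 0.85 = 8692.0 / 270.43 × 0.85 ≈ 27.3 mL/min
|99.5 − 27.3| = 72.2 mL/min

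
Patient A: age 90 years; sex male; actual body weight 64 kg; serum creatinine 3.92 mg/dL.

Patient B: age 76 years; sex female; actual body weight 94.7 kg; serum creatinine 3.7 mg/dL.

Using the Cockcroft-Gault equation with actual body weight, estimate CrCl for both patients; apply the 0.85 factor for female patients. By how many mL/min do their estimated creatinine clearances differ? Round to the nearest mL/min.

Patient A: CrCl = (140 − 90) × 64 / (72 × 3.92) = 3200.0 / 282.24 ≈ 11.3 mL/min
Patient B: CrCl = (140 − 76) × 94.7 / (72 × 3.7) × 0.85 = 6060.8 / 266.40 × 0.85 ≈ 19.3 mL/min
|11.3 − 19.3| = 8.0 mL/min

8 mL/min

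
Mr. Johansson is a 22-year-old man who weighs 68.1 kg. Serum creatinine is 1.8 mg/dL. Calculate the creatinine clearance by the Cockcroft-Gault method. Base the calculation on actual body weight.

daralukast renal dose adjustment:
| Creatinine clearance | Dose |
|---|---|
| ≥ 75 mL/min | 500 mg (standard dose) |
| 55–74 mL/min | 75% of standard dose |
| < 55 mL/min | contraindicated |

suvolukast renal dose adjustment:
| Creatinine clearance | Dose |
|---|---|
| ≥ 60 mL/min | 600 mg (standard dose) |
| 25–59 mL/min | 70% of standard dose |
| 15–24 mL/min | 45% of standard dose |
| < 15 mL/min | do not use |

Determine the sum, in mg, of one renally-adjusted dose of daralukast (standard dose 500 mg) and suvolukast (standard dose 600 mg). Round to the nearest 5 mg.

CrCl = (140 − 22) × 68.1 / (72 × 1.8) = 8035.8 / 129.60 ≈ 62.0 mL/min
CrCl ≈ 62 mL/min.
daralukast: 55–74 mL/min → 75% of 500 mg = 375 mg.
suvolukast: ≥ 60 mL/min → 100% of 600 mg = 600 mg.
Total = 375 + 600 = 975 mg.

975 mg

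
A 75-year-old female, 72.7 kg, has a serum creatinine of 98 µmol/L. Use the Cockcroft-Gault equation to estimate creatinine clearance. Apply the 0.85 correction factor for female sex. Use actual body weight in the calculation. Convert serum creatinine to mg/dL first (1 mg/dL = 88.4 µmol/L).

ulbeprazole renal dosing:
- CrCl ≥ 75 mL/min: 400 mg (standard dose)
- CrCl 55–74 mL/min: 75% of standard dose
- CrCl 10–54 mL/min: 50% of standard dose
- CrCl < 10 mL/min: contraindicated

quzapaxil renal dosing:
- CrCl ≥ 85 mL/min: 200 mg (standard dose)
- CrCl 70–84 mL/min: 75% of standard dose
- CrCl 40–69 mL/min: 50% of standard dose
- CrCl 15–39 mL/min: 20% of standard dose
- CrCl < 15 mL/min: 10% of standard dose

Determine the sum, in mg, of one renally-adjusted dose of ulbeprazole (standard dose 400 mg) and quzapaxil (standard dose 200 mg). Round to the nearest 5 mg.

300 mg

SCr = 98 / 88.4 = 1.109 mg/dL
CrCl = (140 − 75) × 72.7 / (72 × 1.109) × 0.85 = 4725.5 / 79.85 × 0.85 ≈ 50.3 mL/min
CrCl ≈ 50 mL/min.
ulbeprazole: 10–54 mL/min → 50% of 400 mg = 200 mg.
quzapaxil: 40–69 mL/min → 50% of 200 mg = 100 mg.
Total = 200 + 100 = 300 mg.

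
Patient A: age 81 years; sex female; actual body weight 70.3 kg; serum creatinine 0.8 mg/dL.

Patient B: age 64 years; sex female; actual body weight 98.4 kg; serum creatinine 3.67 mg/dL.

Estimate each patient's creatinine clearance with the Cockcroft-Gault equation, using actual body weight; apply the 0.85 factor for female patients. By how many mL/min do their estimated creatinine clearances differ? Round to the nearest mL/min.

37 mL/min

Patient A: CrCl = (140 − 81) × 70.3 / (72 × 0.8) × 0.85 = 4147.7 / 57.60 × 0.85 ≈ 61.2 mL/min
Patient B: CrCl = (140 − 64) × 98.4 / (72 × 3.67) × 0.85 = 7478.4 / 264.24 × 0.85 ≈ 24.1 mL/min
|61.2 − 24.1| = 37.1 mL/min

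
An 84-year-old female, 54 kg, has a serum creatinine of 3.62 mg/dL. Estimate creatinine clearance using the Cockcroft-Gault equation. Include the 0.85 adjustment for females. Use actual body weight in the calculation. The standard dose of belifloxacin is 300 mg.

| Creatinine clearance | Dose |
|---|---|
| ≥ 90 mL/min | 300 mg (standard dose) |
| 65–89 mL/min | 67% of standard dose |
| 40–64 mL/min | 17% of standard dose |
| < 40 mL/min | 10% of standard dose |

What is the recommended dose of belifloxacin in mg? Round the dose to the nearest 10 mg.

30 mg

CrCl = (140 − 84) × 54 / (72 × 3.62) × 0.85 = 3024.0 / 260.64 × 0.85 ≈ 9.9 mL/min
CrCl ≈ 10 mL/min → bracket < 40 mL/min.
10% of 300 mg = 30 mg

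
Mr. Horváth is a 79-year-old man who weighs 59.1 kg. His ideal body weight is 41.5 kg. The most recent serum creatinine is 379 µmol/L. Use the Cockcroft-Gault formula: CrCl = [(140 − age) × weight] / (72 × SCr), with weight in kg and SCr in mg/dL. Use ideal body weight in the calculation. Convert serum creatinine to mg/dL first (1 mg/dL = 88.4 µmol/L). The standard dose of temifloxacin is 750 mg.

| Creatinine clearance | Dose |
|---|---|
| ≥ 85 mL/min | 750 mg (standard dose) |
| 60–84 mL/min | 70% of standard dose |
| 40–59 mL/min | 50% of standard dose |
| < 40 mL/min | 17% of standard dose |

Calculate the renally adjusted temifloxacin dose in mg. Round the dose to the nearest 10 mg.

130 mg

SCr = 379 / 88.4 = 4.287 mg/dL
CrCl = (140 − 79) × 41.5 / (72 × 4.287) = 2531.5 / 308.66 ≈ 8.2 mL/min
CrCl ≈ 8 mL/min → bracket < 40 mL/min.
17% of 750 mg = 127.5 mg → 130 mg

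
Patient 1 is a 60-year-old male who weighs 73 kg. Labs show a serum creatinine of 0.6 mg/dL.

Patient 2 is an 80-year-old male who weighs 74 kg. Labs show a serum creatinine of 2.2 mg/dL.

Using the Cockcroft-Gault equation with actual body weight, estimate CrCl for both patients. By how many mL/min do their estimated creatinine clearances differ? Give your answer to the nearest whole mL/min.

107 mL/min

Patient 1: CrCl = (140 − 60) × 73 / (72 × 0.6) = 5840.0 / 43.20 ≈ 135.2 mL/min
Patient 2: CrCl = (140 − 80) × 74 / (72 × 2.2) = 4440.0 / 158.40 ≈ 28.0 mL/min
|135.2 − 28.0| = 107.2 mL/min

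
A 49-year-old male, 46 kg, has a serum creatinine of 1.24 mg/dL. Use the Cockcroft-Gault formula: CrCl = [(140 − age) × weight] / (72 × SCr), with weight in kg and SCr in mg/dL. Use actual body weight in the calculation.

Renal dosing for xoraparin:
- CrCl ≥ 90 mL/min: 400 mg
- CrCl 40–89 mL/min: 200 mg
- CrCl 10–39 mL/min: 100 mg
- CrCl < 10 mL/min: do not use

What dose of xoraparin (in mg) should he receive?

CrCl = (140 − 49) × 46 / (72 × 1.24) = 4186.0 / 89.28 ≈ 46.9 mL/min
CrCl ≈ 47 mL/min → bracket 40–89 mL/min.
Dose for this bracket: 200 mg.

200 mg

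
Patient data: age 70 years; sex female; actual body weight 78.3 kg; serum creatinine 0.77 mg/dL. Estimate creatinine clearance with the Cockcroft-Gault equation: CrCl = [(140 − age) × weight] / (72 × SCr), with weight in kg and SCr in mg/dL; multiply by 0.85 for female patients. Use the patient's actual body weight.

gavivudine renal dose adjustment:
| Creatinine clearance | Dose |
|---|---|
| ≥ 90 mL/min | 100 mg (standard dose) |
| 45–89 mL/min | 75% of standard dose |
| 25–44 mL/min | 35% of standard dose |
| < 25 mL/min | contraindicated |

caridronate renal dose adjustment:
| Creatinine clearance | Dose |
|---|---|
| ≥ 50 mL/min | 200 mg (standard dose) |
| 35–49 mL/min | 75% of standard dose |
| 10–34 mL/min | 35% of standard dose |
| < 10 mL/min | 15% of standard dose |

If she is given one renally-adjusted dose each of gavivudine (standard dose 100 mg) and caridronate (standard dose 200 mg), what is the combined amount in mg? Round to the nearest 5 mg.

275 mg

CrCl = (140 − 70) × 78.3 / (72 × 0.77) × 0.85 = 5481.0 / 55.44 × 0.85 ≈ 84.0 mL/min
CrCl ≈ 84 mL/min.
gavivudine: 45–89 mL/min → 75% of 100 mg = 75 mg.
caridronate: ≥ 50 mL/min → 100% of 200 mg = 200 mg.
Total = 75 + 200 = 275 mg.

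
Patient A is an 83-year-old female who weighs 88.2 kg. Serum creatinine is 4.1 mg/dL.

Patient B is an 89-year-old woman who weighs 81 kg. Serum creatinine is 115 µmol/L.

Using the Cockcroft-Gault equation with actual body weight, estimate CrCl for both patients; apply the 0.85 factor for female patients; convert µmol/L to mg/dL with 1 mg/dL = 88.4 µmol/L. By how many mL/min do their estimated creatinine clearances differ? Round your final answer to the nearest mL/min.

23 mL/min

Patient A: CrCl = (140 − 83) × 88.2 / (72 × 4.1) × 0.85 = 5027.4 / 295.20 × 0.85 ≈ 14.5 mL/min
Patient B: SCr = 115 / 88.4 = 1.301 mg/dL
Patient B: CrCl = (140 − 89) × 81 / (72 × 1.301) × 0.85 = 4131.0 / 93.67 × 0.85 ≈ 37.5 mL/min
|14.5 − 37.5| = 23.0 mL/min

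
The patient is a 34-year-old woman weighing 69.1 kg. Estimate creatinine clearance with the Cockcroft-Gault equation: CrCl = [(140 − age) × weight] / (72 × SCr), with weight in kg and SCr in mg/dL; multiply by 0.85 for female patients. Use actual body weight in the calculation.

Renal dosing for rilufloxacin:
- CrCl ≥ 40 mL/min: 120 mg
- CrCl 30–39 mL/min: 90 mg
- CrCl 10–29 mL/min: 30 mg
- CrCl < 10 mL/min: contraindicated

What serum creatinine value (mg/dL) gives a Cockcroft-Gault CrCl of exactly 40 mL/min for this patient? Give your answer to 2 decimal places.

2.16 mg/dL

Standard dose requires CrCl ≥ 40 mL/min.
Set (140 − 34) × 69.1 × 0.85 / (72 × SCr) = 40
SCr = (140 − 34) × 69.1 × 0.85 / (72 × 40) = 2.162 mg/dL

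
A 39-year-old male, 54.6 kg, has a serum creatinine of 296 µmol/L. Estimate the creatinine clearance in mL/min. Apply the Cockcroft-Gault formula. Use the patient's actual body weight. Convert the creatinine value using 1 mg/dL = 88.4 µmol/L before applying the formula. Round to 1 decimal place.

22.9 mL/min

SCr = 296 / 88.4 = 3.348 mg/dL
CrCl = (140 − 39) × 54.6 / (72 × 3.348) = 5514.6 / 241.06 ≈ 22.9 mL/min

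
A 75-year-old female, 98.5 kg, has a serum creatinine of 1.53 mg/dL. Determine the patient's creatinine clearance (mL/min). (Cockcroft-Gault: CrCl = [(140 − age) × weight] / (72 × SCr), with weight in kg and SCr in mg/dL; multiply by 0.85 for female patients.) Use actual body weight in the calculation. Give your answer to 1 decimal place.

CrCl = (140 − 75) × 98.5 / (72 × 1.53) × 0.85 = 6402.5 / 110.16 × 0.85 ≈ 49.4 mL/min

49.4 mL/min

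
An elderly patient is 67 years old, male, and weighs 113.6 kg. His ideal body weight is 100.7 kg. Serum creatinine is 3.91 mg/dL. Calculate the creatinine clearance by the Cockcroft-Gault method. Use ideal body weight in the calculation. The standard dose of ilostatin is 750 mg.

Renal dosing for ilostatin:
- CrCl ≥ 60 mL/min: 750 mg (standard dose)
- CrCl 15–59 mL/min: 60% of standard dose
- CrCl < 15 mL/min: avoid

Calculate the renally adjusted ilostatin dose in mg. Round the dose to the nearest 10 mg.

450 mg

CrCl = (140 − 67) × 100.7 / (72 × 3.91) = 7351.1 / 281.52 ≈ 26.1 mL/min
CrCl ≈ 26 mL/min → bracket 15–59 mL/min.
60% of 750 mg = 450 mg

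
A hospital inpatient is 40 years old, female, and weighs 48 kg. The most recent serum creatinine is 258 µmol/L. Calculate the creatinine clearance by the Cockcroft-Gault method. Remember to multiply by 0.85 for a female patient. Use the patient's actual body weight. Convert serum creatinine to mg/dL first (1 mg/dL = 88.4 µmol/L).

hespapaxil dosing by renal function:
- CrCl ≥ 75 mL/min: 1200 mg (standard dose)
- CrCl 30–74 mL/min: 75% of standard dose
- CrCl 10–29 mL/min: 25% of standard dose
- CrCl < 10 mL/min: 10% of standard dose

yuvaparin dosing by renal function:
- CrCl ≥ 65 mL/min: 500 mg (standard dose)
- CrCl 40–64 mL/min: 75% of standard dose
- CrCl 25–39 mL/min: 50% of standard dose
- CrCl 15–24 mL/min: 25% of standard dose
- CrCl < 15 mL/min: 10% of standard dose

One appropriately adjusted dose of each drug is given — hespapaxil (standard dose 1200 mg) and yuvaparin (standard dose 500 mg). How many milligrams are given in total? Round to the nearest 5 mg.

425 mg

SCr = 258 / 88.4 = 2.919 mg/dL
CrCl = (140 − 40) × 48 / (72 × 2.919) × 0.85 = 4800.0 / 210.17 × 0.85 ≈ 19.4 mL/min
CrCl ≈ 19 mL/min.
hespapaxil: 10–29 mL/min → 25% of 1200 mg = 300 mg.
yuvaparin: 15–24 mL/min → 25% of 500 mg = 125 mg.
Total = 300 + 125 = 425 mg.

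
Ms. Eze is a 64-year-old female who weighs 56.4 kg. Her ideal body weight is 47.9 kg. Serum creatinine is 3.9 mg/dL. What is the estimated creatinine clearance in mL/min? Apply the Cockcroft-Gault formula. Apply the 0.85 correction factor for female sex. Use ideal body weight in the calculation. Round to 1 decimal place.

CrCl = (140 − 64) × 47.9 / (72 × 3.9) × 0.85 = 3640.4 / 280.80 × 0.85 ≈ 11.0 mL/min

11.0 mL/min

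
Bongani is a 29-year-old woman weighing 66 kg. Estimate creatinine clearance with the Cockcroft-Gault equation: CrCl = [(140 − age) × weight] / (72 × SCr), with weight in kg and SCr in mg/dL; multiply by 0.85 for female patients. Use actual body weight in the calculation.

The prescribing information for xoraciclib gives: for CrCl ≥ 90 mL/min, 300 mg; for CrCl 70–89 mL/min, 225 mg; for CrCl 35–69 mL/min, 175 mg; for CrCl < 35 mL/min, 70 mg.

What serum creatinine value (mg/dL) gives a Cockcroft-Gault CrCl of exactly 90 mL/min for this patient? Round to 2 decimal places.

Standard dose requires CrCl ≥ 90 mL/min.
Set (140 − 29) × 66 × 0.85 / (72 × SCr) = 90
SCr = (140 − 29) × 66 × 0.85 / (72 × 90) = 0.961 mg/dL

0.96 mg/dL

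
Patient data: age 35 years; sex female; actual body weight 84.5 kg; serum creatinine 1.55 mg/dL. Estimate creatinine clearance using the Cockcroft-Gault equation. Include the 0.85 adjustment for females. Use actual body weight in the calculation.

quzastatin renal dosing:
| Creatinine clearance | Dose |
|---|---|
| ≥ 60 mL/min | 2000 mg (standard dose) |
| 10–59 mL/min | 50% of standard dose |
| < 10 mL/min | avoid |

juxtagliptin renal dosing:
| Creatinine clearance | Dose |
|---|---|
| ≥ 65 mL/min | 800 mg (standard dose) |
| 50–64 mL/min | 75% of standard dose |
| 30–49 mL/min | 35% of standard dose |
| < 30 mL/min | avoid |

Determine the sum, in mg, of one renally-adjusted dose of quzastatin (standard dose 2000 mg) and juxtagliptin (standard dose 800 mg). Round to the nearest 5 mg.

CrCl = (140 − 35) × 84.5 / (72 × 1.55) × 0.85 = 8872.5 / 111.60 × 0.85 ≈ 67.6 mL/min
CrCl ≈ 68 mL/min.
quzastatin: ≥ 60 mL/min → 100% of 2000 mg = 2000 mg.
juxtagliptin: ≥ 65 mL/min → 100% of 800 mg = 800 mg.
Total = 2000 + 800 = 2800 mg.

2800 mg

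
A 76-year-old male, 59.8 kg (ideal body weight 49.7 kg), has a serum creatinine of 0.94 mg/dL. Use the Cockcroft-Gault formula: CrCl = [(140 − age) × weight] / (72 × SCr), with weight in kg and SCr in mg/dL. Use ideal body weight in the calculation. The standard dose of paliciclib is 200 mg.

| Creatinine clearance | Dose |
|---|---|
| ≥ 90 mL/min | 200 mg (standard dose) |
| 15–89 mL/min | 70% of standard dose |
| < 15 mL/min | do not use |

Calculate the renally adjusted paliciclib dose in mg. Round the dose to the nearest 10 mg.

CrCl = (140 − 76) × 49.7 / (72 × 0.94) = 3180.8 / 67.68 ≈ 47.0 mL/min
CrCl ≈ 47 mL/min → bracket 15–89 mL/min.
70% of 200 mg = 140 mg

140 mg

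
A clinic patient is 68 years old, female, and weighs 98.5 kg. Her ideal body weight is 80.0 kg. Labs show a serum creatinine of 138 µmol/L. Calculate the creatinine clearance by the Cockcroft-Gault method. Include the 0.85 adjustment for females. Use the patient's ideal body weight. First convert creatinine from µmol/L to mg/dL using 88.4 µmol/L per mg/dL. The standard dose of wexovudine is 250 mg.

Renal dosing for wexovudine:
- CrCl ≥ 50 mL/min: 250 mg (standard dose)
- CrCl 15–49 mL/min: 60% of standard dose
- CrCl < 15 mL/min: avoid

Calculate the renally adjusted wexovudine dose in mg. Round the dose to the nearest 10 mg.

150 mg

SCr = 138 / 88.4 = 1.561 mg/dL
CrCl = (140 − 68) × 80 / (72 × 1.561) × 0.85 = 5760.0 / 112.39 × 0.85 ≈ 43.6 mL/min
CrCl ≈ 44 mL/min → bracket 15–49 mL/min.
60% of 250 mg = 150 mg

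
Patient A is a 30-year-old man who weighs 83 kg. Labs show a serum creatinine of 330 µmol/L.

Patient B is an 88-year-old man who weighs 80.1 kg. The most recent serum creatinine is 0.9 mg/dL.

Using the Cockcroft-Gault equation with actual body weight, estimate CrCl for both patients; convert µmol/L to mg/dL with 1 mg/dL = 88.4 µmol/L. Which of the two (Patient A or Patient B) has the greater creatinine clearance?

Patient B

Patient A: SCr = 330 / 88.4 = 3.733 mg/dL
Patient A: CrCl = (140 − 30) × 83 / (72 × 3.733) = 9130.0 / 268.78 ≈ 34.0 mL/min
Patient B: CrCl = (140 − 88) × 80.1 / (72 × 0.9) = 4165.2 / 64.80 ≈ 64.3 mL/min
34.0 vs 64.3 mL/min → Patient B is higher.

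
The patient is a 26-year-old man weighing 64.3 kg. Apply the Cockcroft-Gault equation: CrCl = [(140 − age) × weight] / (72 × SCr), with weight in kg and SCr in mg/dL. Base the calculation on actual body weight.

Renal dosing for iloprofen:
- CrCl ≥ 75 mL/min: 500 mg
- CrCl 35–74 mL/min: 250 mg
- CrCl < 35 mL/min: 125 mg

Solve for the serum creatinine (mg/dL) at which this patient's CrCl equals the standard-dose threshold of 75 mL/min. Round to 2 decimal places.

1.36 mg/dL

Standard dose requires CrCl ≥ 75 mL/min.
Set (140 − 26) × 64.3 / (72 × SCr) = 75
SCr = (140 − 26) × 64.3 / (72 × 75) = 1.357 mg/dL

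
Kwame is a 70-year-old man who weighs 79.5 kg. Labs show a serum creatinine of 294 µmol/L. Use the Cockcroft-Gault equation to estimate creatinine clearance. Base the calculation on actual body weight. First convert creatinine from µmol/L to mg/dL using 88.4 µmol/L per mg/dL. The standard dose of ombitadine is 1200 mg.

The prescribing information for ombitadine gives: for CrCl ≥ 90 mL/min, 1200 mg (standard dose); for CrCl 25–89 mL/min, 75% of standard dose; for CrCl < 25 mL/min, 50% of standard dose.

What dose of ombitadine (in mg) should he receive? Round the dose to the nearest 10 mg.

SCr = 294 / 88.4 = 3.326 mg/dL
CrCl = (140 − 70) × 79.5 / (72 × 3.326) = 5565.0 / 239.47 ≈ 23.2 mL/min
CrCl ≈ 23 mL/min → bracket < 25 mL/min.
50% of 1200 mg = 600 mg

600 mg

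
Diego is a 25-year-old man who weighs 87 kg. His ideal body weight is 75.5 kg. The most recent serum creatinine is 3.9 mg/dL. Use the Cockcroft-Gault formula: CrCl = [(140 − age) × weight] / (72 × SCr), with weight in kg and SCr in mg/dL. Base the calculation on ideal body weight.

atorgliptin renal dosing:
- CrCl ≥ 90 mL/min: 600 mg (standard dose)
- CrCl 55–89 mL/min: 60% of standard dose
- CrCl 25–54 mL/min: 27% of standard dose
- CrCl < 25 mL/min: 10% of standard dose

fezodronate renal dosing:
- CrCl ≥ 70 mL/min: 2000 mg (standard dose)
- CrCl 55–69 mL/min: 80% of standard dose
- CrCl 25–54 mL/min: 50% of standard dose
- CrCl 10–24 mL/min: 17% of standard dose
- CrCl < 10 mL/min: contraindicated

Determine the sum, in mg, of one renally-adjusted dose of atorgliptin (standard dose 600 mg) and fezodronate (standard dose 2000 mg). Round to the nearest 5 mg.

1160 mg

CrCl = (140 − 25) × 75.5 / (72 × 3.9) = 8682.5 / 280.80 ≈ 30.9 mL/min
CrCl ≈ 31 mL/min.
atorgliptin: 25–54 mL/min → 27% of 600 mg = 162 mg.
fezodronate: 25–54 mL/min → 50% of 2000 mg = 1000 mg.
Total = 162 + 1000 = 1162 mg.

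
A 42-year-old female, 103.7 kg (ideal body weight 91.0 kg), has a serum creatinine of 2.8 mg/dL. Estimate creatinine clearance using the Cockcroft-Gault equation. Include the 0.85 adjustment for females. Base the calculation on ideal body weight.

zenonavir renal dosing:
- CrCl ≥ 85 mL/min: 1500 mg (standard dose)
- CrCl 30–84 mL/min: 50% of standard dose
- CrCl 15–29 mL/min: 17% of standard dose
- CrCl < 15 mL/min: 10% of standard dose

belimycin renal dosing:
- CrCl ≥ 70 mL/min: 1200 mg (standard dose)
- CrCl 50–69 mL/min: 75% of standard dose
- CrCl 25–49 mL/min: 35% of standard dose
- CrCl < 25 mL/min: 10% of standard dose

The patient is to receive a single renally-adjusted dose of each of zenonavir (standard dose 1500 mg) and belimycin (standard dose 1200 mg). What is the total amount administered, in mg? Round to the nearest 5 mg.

CrCl = (140 − 42) × 91 / (72 × 2.8) × 0.85 = 8918.0 / 201.60 × 0.85 ≈ 37.6 mL/min
CrCl ≈ 38 mL/min.
zenonavir: 30–84 mL/min → 50% of 1500 mg = 750 mg.
belimycin: 25–49 mL/min → 35% of 1200 mg = 420 mg.
Total = 750 + 420 = 1170 mg.

1170 mg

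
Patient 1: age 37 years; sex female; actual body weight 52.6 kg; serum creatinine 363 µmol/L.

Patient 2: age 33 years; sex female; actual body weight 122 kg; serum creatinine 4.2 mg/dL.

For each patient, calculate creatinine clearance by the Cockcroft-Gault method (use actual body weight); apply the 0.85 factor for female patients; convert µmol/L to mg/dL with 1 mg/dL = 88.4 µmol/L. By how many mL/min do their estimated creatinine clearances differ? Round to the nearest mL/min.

Patient 1: SCr = 363 / 88.4 = 4.106 mg/dL
Patient 1: CrCl = (140 − 37) × 52.6 / (72 × 4.106) × 0.85 = 5417.8 / 295.63 × 0.85 ≈ 15.6 mL/min
Patient 2: CrCl = (140 − 33) × 122 / (72 × 4.2) × 0.85 = 13054.0 / 302.40 × 0.85 ≈ 36.7 mL/min
|15.6 − 36.7| = 21.1 mL/min

21 mL/min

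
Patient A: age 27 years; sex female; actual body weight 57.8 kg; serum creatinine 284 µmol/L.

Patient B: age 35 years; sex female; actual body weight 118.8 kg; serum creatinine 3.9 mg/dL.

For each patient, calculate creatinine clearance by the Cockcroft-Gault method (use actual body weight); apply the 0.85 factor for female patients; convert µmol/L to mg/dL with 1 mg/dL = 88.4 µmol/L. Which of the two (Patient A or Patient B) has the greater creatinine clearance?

Patient A: SCr = 284 / 88.4 = 3.213 mg/dL
Patient A: CrCl = (140 − 27) × 57.8 / (72 × 3.213) × 0.85 = 6531.4 / 231.34 × 0.85 ≈ 24.0 mL/min
Patient B: CrCl = (140 − 35) × 118.8 / (72 × 3.9) × 0.85 = 12474.0 / 280.80 × 0.85 ≈ 37.8 mL/min
24.0 vs 37.8 mL/min → Patient B is higher.

Patient B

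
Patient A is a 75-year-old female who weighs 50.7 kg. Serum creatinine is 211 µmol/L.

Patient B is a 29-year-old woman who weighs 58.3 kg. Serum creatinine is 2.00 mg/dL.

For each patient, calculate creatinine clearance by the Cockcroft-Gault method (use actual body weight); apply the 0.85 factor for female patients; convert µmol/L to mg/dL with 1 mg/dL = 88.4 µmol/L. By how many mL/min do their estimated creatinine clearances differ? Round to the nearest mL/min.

Patient A: SCr = 211 / 88.4 = 2.387 mg/dL
Patient A: CrCl = (140 − 75) × 50.7 / (72 × 2.387) × 0.85 = 3295.5 / 171.86 × 0.85 ≈ 16.3 mL/min
Patient B: CrCl = (140 − 29) × 58.3 / (72 × 2) × 0.85 = 6471.3 / 144.00 × 0.85 ≈ 38.2 mL/min
|16.3 − 38.2| = 21.9 mL/min

22 mL/min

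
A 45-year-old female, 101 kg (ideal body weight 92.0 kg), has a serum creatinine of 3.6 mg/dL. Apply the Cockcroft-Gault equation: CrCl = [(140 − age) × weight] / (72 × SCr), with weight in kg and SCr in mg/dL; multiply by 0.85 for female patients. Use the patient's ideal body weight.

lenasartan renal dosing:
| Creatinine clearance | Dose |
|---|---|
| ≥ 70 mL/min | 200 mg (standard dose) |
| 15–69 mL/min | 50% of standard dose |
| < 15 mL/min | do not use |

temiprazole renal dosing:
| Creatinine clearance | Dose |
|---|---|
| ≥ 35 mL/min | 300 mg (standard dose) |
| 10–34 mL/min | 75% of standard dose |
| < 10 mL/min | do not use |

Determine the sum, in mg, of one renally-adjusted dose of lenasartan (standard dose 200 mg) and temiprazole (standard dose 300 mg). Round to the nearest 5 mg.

325 mg

CrCl = (140 − 45) × 92 / (72 × 3.6) × 0.85 = 8740.0 / 259.20 × 0.85 ≈ 28.7 mL/min
CrCl ≈ 29 mL/min.
lenasartan: 15–69 mL/min → 50% of 200 mg = 100 mg.
temiprazole: 10–34 mL/min → 75% of 300 mg = 225 mg.
Total = 100 + 225 = 325 mg.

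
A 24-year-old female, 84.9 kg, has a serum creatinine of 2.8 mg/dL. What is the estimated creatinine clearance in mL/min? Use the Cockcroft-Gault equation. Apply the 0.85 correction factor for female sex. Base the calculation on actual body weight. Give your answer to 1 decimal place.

41.5 mL/min

CrCl = (140 − 24) × 84.9 / (72 × 2.8) × 0.85 = 9848.4 / 201.60 × 0.85 ≈ 41.5 mL/min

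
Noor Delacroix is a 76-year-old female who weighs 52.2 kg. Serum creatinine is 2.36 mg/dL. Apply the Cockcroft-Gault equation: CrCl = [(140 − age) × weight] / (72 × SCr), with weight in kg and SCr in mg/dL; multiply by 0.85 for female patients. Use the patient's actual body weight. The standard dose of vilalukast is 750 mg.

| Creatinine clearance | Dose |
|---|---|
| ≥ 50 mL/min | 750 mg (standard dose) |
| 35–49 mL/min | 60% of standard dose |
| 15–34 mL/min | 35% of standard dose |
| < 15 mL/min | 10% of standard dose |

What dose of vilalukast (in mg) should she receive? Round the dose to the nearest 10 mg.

CrCl = (140 − 76) × 52.2 / (72 × 2.36) × 0.85 = 3340.8 / 169.92 × 0.85 ≈ 16.7 mL/min
CrCl ≈ 17 mL/min → bracket 15–34 mL/min.
35% of 750 mg = 262.5 mg → 260 mg

260 mg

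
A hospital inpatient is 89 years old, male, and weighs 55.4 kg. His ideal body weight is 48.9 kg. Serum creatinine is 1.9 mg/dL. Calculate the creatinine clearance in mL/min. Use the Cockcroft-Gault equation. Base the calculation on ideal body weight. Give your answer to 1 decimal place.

CrCl = (140 − 89) × 48.9 / (72 × 1.9) = 2493.9 / 136.80 ≈ 18.2 mL/min

18.2 mL/min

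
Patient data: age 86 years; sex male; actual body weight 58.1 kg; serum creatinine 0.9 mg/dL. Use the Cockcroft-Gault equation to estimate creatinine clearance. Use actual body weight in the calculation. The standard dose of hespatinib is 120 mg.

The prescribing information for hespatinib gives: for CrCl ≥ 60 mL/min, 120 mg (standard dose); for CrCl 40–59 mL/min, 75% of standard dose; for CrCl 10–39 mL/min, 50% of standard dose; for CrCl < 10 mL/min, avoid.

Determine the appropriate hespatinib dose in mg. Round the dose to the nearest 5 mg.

90 mg

CrCl = (140 − 86) × 58.1 / (72 × 0.9) = 3137.4 / 64.80 ≈ 48.4 mL/min
CrCl ≈ 48 mL/min → bracket 40–59 mL/min.
75% of 120 mg = 90 mg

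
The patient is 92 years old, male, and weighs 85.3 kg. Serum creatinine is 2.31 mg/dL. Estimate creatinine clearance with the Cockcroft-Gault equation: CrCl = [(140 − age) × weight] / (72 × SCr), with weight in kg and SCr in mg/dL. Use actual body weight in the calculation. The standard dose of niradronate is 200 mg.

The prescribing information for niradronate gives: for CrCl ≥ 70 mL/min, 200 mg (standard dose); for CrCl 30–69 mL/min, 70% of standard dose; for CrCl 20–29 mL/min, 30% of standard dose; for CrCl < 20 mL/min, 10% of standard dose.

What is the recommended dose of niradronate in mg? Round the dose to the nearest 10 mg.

CrCl = (140 − 92) × 85.3 / (72 × 2.31) = 4094.4 / 166.32 ≈ 24.6 mL/min
CrCl ≈ 25 mL/min → bracket 20–29 mL/min.
30% of 200 mg = 60 mg

60 mg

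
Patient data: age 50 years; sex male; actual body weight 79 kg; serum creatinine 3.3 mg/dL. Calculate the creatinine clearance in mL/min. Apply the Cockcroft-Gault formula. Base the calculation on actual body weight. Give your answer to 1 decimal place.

29.9 mL/min

CrCl = (140 − 50) × 79 / (72 × 3.3) = 7110.0 / 237.60 ≈ 29.9 mL/min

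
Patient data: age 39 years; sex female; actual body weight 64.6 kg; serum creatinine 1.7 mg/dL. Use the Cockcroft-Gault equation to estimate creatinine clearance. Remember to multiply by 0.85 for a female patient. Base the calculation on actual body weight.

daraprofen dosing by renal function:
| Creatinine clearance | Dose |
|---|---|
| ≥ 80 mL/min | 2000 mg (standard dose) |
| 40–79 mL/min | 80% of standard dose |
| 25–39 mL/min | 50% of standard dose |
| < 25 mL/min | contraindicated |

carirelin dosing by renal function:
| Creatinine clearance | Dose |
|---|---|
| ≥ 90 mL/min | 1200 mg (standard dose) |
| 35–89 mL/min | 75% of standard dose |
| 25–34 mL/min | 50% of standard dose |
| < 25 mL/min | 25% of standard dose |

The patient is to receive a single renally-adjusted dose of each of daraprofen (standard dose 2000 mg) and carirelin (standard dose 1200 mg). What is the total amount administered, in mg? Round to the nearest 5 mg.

CrCl = (140 − 39) × 64.6 / (72 × 1.7) × 0.85 = 6524.6 / 122.40 × 0.85 ≈ 45.3 mL/min
CrCl ≈ 45 mL/min.
daraprofen: 40–79 mL/min → 80% of 2000 mg = 1600 mg.
carirelin: 35–89 mL/min → 75% of 1200 mg = 900 mg.
Total = 1600 + 900 = 2500 mg.

2500 mg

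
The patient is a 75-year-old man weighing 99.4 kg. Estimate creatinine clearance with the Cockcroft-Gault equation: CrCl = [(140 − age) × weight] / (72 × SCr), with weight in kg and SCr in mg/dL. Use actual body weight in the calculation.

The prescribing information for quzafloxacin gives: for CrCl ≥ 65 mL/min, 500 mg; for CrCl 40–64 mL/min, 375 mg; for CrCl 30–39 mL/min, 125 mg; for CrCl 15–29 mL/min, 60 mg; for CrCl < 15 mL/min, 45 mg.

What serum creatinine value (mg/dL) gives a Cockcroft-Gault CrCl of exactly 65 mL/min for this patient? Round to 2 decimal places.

1.38 mg/dL

Standard dose requires CrCl ≥ 65 mL/min.
Set (140 − 75) × 99.4 / (72 × SCr) = 65
SCr = (140 − 75) × 99.4 / (72 × 65) = 1.381 mg/dL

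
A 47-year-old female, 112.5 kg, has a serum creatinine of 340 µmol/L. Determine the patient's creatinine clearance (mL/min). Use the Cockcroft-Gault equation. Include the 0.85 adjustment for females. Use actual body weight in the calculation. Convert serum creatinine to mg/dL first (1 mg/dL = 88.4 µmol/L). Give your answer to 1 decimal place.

32.1 mL/min

SCr = 340 / 88.4 = 3.846 mg/dL
CrCl = (140 − 47) × 112.5 / (72 × 3.846) × 0.85 = 10462.5 / 276.91 × 0.85 ≈ 32.1 mL/min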